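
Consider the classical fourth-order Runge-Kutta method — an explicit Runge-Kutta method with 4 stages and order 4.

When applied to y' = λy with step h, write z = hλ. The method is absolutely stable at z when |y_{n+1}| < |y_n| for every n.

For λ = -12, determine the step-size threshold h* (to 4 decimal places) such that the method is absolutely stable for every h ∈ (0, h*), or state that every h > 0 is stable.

Test eqn y'=λy, z=hλ:
  order 4, 4-stage ⇒ R(z)=1+z+z^2/2+z^3/6+z^4/24
  (e.g. R(-1.67)=0.27229, |R|=0.27229)

Solve |R(x)|<1 on ℝ⁻.
x=-1.67: |R|=0.2723
|R(-2.95)|=1.2781 |R(-1.21)|=0.3161 |R(-1.13)|=0.3359
Bisect:
  x_lo=-3.2777 |R|=2.0341  x_hi=-0.3491 |R|=0.7054
  mid=-1.81337 |R|=0.28751 →hi
  mid=-2.54552 |R|=0.69471 →hi
  mid=-2.91159 |R|=1.20772 →lo
  mid=-2.72855 |R|=0.91777 →hi
  mid=-2.82007 |R|=1.05371 →lo
  mid=-2.77431 |R|=0.98357 →hi
  mid=-2.79719 |R|=1.01809 →lo
  mid=-2.78575 |R|=1.00069 →lo
  ...
  [-2.78540,-2.78522] ⇒ x*=-2.7853
Interval (-2.7853, 0).

(-2.7853,0); λ=-12 ⇒ h* = 0.2321.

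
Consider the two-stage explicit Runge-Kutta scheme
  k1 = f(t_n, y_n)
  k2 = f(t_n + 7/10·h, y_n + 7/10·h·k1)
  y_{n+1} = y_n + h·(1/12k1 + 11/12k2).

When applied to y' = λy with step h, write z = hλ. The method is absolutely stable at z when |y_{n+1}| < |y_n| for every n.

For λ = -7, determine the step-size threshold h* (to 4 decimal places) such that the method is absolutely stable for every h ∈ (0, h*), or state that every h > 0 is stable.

(-1.5584,0); λ=-7 ⇒ h* = (120/77)/7 = 0.2226.

With y'=λy (z=hλ):
  k1=λy_n ⇒ h·k1=z·y_n;  k2=λ(1+7/10z)y_n ⇒ h·k2=z(1+7/10z)y_n
  y_{n+1}/y_n = 1 + 1/12z + 11/12z(1+7/10z) = 1 + z + 77/120z²
  Hence R(z) = 1 + z + 77/120z².

Boundary: |R(x)|=1, x<0.
x=-1.44: |R|=0.8906
R=1: x+77/120x²=0 ⇒ x=−120/77=-1.5584; min R=1−1/(4·77/120)=0.6104>−1
Confirm numerically:
  x=-1.288: |R|=0.77649 <1
  x=-1.010: |R|=0.64456 <1
  x=-0.920: |R|=0.62311 <1
  x=-1.875: |R|=1.38086 >1
  x=-1.587: |R|=1.02908 >1
So |R|<1 on (-1.5584, 0).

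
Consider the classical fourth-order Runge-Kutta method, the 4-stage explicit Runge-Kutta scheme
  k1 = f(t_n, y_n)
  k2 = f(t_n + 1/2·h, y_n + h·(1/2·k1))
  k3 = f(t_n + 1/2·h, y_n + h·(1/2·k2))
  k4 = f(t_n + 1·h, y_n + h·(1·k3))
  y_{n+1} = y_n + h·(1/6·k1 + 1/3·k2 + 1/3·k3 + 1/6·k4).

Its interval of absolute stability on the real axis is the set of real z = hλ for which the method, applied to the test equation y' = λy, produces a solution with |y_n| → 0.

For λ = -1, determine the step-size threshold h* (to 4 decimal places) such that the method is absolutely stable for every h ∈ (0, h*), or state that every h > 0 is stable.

(-2.7853,0); λ=-1 ⇒ h* = 2.7853.

On y'=λy, z=hλ:
  order 4, 4-stage ⇒ R(z)=1+z+z^2/2+z^3/6+z^4/24
  (e.g. R(-1.5)=0.27344, |R|=0.27344)

Need |R(x)|<1, x<0.
x=-1.5: |R|=0.2734
|R(-2.87)|=1.1354 |R(-2.58)|=0.7321 |R(-0.96)|=0.3887
Bisect:
  x_lo=-3.0953 |R|=1.5773  x_hi=-0.2807 |R|=0.7553
  mid=-1.68802 |R|=0.27334 →hi
  mid=-2.39167 |R|=0.55159 →hi
  mid=-2.74350 |R|=0.93880 →hi
  mid=-2.91942 |R|=1.22178 →lo
  mid=-2.83146 |R|=1.07187 →lo
  mid=-2.78748 |R|=1.00330 →lo
  mid=-2.76549 |R|=0.97056 →hi
  mid=-2.77649 |R|=0.98680 →hi
  mid=-2.78198 |R|=0.99502 →hi
  mid=-2.78473 |R|=0.99916 →hi
  ...
  [-2.78542,-2.78525] ⇒ x*=-2.7853
Stable set (-2.7853, 0).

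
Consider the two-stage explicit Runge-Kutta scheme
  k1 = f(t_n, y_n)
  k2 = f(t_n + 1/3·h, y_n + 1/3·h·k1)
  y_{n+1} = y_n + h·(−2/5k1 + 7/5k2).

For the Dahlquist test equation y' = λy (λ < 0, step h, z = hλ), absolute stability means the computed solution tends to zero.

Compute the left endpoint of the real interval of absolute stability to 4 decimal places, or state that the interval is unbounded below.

z* = -2.1429.

Set f=λy, z=hλ:
  k1=λy_n ⇒ h·k1=z·y_n;  k2=λ(1+1/3z)y_n ⇒ h·k2=z(1+1/3z)y_n
  y_{n+1}/y_n = 1 − 2/5z + 7/5z(1+1/3z) = 1 + z + 7/15z²
  R(z) = 1 + z + 7/15z².

Boundary: |R(x)|=1, x<0.
x=-0.96: |R|=0.4701
R=1: x+7/15x²=0 ⇒ x=−15/7=-2.1429; min R=1−1/(4·7/15)=0.4643>−1
Confirm numerically:
  x=-1.677: |R|=0.63542 <1
  x=-1.479: |R|=0.54181 <1
  x=-1.278: |R|=0.48420 <1
  x=-1.248: |R|=0.47884 <1
  x=-2.553: |R|=1.48864 >1
  x=-2.238: |R|=1.09937 >1
So |R|<1 on (-2.1429, 0).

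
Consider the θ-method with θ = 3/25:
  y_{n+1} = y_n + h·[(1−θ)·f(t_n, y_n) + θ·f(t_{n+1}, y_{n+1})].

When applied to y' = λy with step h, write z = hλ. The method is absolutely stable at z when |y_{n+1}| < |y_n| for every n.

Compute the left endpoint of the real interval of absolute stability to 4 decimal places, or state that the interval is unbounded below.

On y'=λy, z=hλ:
  y_{n+1} = y_n + z·[22/25·y_n + 3/25·y_{n+1}] ⇒ (1 − 3/25z)y_{n+1} = (1 + 22/25z)y_n
  so R(z) = (1 + 22/25z)/(1 − 3/25z).

Need |R(x)|<1, x<0.
x=-0.81: |R|=0.2618
R=−1: 1+22/25x = −1+3/25x ⇒ -19/25x=2 ⇒ x=2/(-19/25)=-2.6316
Confirm numerically:
  x=-2.484: |R|=0.91360 <1
  x=-2.256: |R|=0.77537 <1
  x=-1.127: |R|=0.00726 <1
  x=-3.083: |R|=1.25043 >1
  x=-2.949: |R|=1.17818 >1
  x=-2.835: |R|=1.11536 >1
Interval (-2.6316, 0).

z* = -2.6316.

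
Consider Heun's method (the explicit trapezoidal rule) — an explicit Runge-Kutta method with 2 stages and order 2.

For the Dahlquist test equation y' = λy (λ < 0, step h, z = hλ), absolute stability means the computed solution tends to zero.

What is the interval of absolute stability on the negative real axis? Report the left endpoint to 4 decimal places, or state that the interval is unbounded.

With y'=λy (z=hλ):
  order 2, 2-stage ⇒ R(z)=1+z+z^2/2
  (e.g. R(-0.64)=0.56480, |R|=0.56480)

Find x<0 with |R(x)|<1.
x=-0.64: |R|=0.5648
|R(-1.92)|=0.9232 |R(-0.94)|=0.5018 |R(-0.57)|=0.5924
Bisect:
  x_lo=-2.8729 |R|=2.2540  x_hi=-0.1392 |R|=0.8705
  mid=-1.50609 |R|=0.62806 →hi
  mid=-2.18952 |R|=1.20748 →lo
  mid=-1.84780 |R|=0.85939 →hi
  mid=-2.01866 |R|=1.01883 →lo
  mid=-1.93323 |R|=0.93546 →hi
  mid=-1.97595 |R|=0.97624 →hi
  mid=-1.99730 |R|=0.99731 →hi
  mid=-2.00798 |R|=1.00801 →lo
  mid=-2.00264 |R|=1.00265 →lo
  mid=-1.99997 |R|=0.99997 →hi
  ...
  [-2.00014,-1.99997] ⇒ x*=-2.0000
Interval (-2.0000, 0).

(-2.0000, 0).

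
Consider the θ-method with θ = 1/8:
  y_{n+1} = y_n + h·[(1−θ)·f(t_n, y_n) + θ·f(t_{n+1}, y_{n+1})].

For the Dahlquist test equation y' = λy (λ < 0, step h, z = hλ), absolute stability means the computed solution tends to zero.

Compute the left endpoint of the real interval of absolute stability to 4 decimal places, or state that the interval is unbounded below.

On y'=λy, z=hλ:
  y_{n+1} = y_n + z·[7/8·y_n + 1/8·y_{n+1}] ⇒ (1 − 1/8z)y_{n+1} = (1 + 7/8z)y_n
  Hence R(z) = (1 + 7/8z)/(1 − 1/8z).

Boundary: |R(x)|=1, x<0.
x=-1.31: |R|=0.1257
R=−1: 1+7/8x = −1+1/8x ⇒ -3/4x=2 ⇒ x=2/(-3/4)=-2.6667
Confirm numerically:
  x=-2.642: |R|=0.98609 <1
  x=-1.630: |R|=0.35410 <1
  x=-1.604: |R|=0.33611 <1
  x=-2.839: |R|=1.09540 >1
  x=-2.759: |R|=1.05149 >1
Stable set (-2.6667, 0).

z* = -2.6667.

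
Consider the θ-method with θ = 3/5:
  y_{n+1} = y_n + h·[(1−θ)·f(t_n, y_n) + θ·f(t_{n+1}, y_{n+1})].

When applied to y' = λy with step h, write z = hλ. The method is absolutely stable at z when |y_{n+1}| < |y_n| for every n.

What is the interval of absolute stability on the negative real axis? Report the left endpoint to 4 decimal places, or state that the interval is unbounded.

interval (−∞, 0).

Test eqn y'=λy, z=hλ:
  y_{n+1} = y_n + z·[2/5·y_n + 3/5·y_{n+1}] ⇒ (1 − 3/5z)y_{n+1} = (1 + 2/5z)y_n
  Hence R(z) = (1 + 2/5z)/(1 − 3/5z).

Boundary: |R(x)|=1, x<0.
x=-1.4: |R|=0.2391
x=-2: |R|=0.0909
x=-10: |R|=0.4286
x=-100: |R|=0.6393
θ=3/5≥1/2 ⇒ |1+2/5x|<|1−3/5x| ∀x<0 ⇒ unbounded interval.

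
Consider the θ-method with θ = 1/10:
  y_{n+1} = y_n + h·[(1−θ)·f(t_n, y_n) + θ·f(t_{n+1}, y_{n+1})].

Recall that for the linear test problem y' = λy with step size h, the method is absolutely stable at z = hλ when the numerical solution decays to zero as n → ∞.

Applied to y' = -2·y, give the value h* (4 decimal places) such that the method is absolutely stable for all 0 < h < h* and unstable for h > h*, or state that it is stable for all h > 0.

Test eqn y'=λy, z=hλ:
  y_{n+1} = y_n + z·[9/10·y_n + 1/10·y_{n+1}] ⇒ (1 − 1/10z)y_{n+1} = (1 + 9/10z)y_n
  R(z) = (1 + 9/10z)/(1 − 1/10z).

Boundary: |R(x)|=1, x<0.
x=-1.1: |R|=0.0090
R=−1: 1+9/10x = −1+1/10x ⇒ -4/5x=2 ⇒ x=2/(-4/5)=-2.5000
Confirm numerically:
  x=-2.376: |R|=0.91984 <1
  x=-2.350: |R|=0.90283 <1
  x=-2.163: |R|=0.77834 <1
  x=-1.442: |R|=0.26027 <1
  x=-3.002: |R|=1.30888 >1
  x=-2.966: |R|=1.28752 >1
  x=-2.753: |R|=1.15871 >1
Stable set (-2.5000, 0).

(-2.5000,0); λ=-2 ⇒ h* = (5/2)/2 = 1.2500.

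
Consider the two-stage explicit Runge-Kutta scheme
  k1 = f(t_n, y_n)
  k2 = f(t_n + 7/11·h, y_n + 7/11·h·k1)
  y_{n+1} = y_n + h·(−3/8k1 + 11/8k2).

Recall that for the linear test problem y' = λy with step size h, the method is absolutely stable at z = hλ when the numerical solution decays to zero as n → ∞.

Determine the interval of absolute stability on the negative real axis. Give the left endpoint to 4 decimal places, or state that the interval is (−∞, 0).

(-1.1429, 0).

On y'=λy, z=hλ:
  k1=λy_n ⇒ h·k1=z·y_n;  k2=λ(1+7/11z)y_n ⇒ h·k2=z(1+7/11z)y_n
  y_{n+1}/y_n = 1 − 3/8z + 11/8z(1+7/11z) = 1 + z + 7/8z²
  ⇒ R(z) = 1 + z + 7/8z².

Need |R(x)|<1, x<0.
x=-0.93: |R|=0.8268
R=1: x+7/8x²=0 ⇒ x=−8/7=-1.1429; min R=1−1/(4·7/8)=0.7143>−1
Confirm numerically:
  x=-1.110: |R|=0.96809 <1
  x=-0.903: |R|=0.81048 <1
  x=-0.528: |R|=0.71594 <1
  x=-1.312: |R|=1.19418 >1
  x=-1.236: |R|=1.10073 >1
Stable set (-1.1429, 0).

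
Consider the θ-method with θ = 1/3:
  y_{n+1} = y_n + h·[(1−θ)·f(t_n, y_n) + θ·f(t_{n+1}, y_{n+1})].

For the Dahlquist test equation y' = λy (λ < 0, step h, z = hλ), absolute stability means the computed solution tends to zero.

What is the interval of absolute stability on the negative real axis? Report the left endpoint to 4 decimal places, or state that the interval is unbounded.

(-6.0000, 0).

On y'=λy, z=hλ:
  y_{n+1} = y_n + z·[2/3·y_n + 1/3·y_{n+1}] ⇒ (1 − 1/3z)y_{n+1} = (1 + 2/3z)y_n
  R(z) = (1 + 2/3z)/(1 − 1/3z).

Find x<0 with |R(x)|<1.
x=-0.91: |R|=0.3018
R=−1: 1+2/3x = −1+1/3x ⇒ -1/3x=2 ⇒ x=2/(-1/3)=-6.0000
Confirm numerically:
  x=-4.994: |R|=0.87416 <1
  x=-2.748: |R|=0.43424 <1
  x=-2.554: |R|=0.37955 <1
  x=-6.500: |R|=1.05263 >1
  x=-6.218: |R|=1.02365 >1
  x=-6.147: |R|=1.01607 >1
Interval (-6.0000, 0).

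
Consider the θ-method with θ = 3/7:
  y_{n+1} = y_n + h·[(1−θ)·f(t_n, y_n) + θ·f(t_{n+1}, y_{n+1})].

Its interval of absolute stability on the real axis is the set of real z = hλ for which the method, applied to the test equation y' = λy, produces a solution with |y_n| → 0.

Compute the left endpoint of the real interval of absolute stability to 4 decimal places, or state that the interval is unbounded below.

Set f=λy, z=hλ:
  y_{n+1} = y_n + z·[4/7·y_n + 3/7·y_{n+1}] ⇒ (1 − 3/7z)y_{n+1} = (1 + 4/7z)y_n
  so R(z) = (1 + 4/7z)/(1 − 3/7z).

Need |R(x)|<1, x<0.
x=-1.78: |R|=0.0097
R=−1: 1+4/7x = −1+3/7x ⇒ -1/7x=2 ⇒ x=2/(-1/7)=-14.0000
Confirm numerically:
  x=-12.381: |R|=0.96332 <1
  x=-10.250: |R|=0.90066 <1
  x=-9.515: |R|=0.87382 <1
  x=-14.439: |R|=1.00872 >1
  x=-14.398: |R|=1.00793 >1
Stable set (-14.0000, 0).

left endpoint -14.0000.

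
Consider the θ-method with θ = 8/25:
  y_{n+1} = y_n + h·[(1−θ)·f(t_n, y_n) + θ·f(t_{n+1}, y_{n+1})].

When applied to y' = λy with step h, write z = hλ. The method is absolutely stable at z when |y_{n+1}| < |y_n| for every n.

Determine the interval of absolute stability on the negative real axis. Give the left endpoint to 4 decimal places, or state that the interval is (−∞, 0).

(-5.5556, 0).

With y'=λy (z=hλ):
  y_{n+1} = y_n + z·[17/25·y_n + 8/25·y_{n+1}] ⇒ (1 − 8/25z)y_{n+1} = (1 + 17/25z)y_n
  R(z) = (1 + 17/25z)/(1 − 8/25z).

Find x<0 with |R(x)|<1.
x=-1.64: |R|=0.0756
R=−1: 1+17/25x = −1+8/25x ⇒ -9/25x=2 ⇒ x=2/(-9/25)=-5.5556
Confirm numerically:
  x=-5.018: |R|=0.92573 <1
  x=-4.206: |R|=0.79290 <1
  x=-3.887: |R|=0.73230 <1
  x=-2.662: |R|=0.43749 <1
  x=-6.016: |R|=1.05667 >1
  x=-5.662: |R|=1.01363 >1
Stable set (-5.5556, 0).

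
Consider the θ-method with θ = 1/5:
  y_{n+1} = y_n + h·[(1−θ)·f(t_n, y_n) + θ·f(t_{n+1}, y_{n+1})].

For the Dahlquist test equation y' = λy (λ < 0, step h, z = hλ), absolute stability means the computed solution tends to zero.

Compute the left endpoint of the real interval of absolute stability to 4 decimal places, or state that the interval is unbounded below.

On y'=λy, z=hλ:
  y_{n+1} = y_n + z·[4/5·y_n + 1/5·y_{n+1}] ⇒ (1 − 1/5z)y_{n+1} = (1 + 4/5z)y_n
  R(z) = (1 + 4/5z)/(1 − 1/5z).

Solve |R(x)|<1 on ℝ⁻.
x=-1.29: |R|=0.0254
R=−1: 1+4/5x = −1+1/5x ⇒ -3/5x=2 ⇒ x=2/(-3/5)=-3.3333
Confirm numerically:
  x=-3.173: |R|=0.94115 <1
  x=-2.826: |R|=0.80552 <1
  x=-2.801: |R|=0.79528 <1
  x=-3.700: |R|=1.12644 >1
  x=-3.586: |R|=1.08828 >1
  x=-3.584: |R|=1.08760 >1
So |R|<1 on (-3.3333, 0).

z* = -3.3333.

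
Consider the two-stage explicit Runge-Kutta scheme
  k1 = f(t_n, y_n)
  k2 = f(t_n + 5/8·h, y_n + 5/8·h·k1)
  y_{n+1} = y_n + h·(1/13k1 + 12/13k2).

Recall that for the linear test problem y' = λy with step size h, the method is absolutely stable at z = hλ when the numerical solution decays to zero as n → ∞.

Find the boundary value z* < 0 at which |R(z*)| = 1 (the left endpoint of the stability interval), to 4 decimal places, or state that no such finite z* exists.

left endpoint -1.7333.

Test eqn y'=λy, z=hλ:
  k1=λy_n ⇒ h·k1=z·y_n;  k2=λ(1+5/8z)y_n ⇒ h·k2=z(1+5/8z)y_n
  y_{n+1}/y_n = 1 + 1/13z + 12/13z(1+5/8z) = 1 + z + 15/26z²
  ⇒ R(z) = 1 + z + 15/26z².

Boundary: |R(x)|=1, x<0.
x=-1.39: |R|=0.7247
R=1: x+15/26x²=0 ⇒ x=−26/15=-1.7333; min R=1−1/(4·15/26)=0.5667>−1
Confirm numerically:
  x=-1.576: |R|=0.85695 <1
  x=-1.084: |R|=0.59392 <1
  x=-0.724: |R|=0.57841 <1
  x=-1.920: |R|=1.20677 >1
  x=-1.833: |R|=1.10540 >1
  x=-1.817: |R|=1.08771 >1
So |R|<1 on (-1.7333, 0).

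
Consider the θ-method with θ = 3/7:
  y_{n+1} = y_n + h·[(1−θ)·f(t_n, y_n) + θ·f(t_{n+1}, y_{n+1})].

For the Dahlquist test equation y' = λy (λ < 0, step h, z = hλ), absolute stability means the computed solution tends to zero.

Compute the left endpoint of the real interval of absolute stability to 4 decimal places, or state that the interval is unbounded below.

left endpoint -14.0000.

Test eqn y'=λy, z=hλ:
  y_{n+1} = y_n + z·[4/7·y_n + 3/7·y_{n+1}] ⇒ (1 − 3/7z)y_{n+1} = (1 + 4/7z)y_n
  ⇒ R(z) = (1 + 4/7z)/(1 − 3/7z).

Solve |R(x)|<1 on ℝ⁻.
x=-1.64: |R|=0.0369
R=−1: 1+4/7x = −1+3/7x ⇒ -1/7x=2 ⇒ x=2/(-1/7)=-14.0000
Confirm numerically:
  x=-9.013: |R|=0.85349 <1
  x=-6.747: |R|=0.73375 <1
  x=-6.710: |R|=0.73129 <1
  x=-14.576: |R|=1.01135 >1
  x=-14.552: |R|=1.01090 >1
  x=-14.494: |R|=1.00979 >1
Stable set (-14.0000, 0).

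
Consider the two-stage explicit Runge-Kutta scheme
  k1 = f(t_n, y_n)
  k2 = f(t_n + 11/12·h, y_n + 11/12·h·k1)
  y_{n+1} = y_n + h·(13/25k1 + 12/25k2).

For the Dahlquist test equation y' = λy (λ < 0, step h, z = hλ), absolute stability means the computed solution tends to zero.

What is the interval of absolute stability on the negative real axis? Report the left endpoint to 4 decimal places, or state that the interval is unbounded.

Set f=λy, z=hλ:
  k1=λy_n ⇒ h·k1=z·y_n;  k2=λ(1+11/12z)y_n ⇒ h·k2=z(1+11/12z)y_n
  y_{n+1}/y_n = 1 + 13/25z + 12/25z(1+11/12z) = 1 + z + 11/25z²
  so R(z) = 1 + z + 11/25z².

Solve |R(x)|<1 on ℝ⁻.
x=-0.84: |R|=0.4705
R=1: x+11/25x²=0 ⇒ x=−25/11=-2.2727; min R=1−1/(4·11/25)=0.4318>−1
Confirm numerically:
  x=-2.078: |R|=0.82196 <1
  x=-1.695: |R|=0.56913 <1
  x=-1.527: |R|=0.49896 <1
  x=-1.215: |R|=0.43454 <1
  x=-2.736: |R|=1.55771 >1
  x=-2.558: |R|=1.32108 >1
Stable set (-2.2727, 0).

(-2.2727, 0).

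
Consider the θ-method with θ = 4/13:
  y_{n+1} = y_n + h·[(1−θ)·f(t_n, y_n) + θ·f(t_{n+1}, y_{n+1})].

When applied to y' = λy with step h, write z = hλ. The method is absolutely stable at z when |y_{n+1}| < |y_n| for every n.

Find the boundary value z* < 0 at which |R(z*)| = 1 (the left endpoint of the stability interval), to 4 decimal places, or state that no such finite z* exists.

Set f=λy, z=hλ:
  y_{n+1} = y_n + z·[9/13·y_n + 4/13·y_{n+1}] ⇒ (1 − 4/13z)y_{n+1} = (1 + 9/13z)y_n
  R(z) = (1 + 9/13z)/(1 − 4/13z).

Solve |R(x)|<1 on ℝ⁻.
x=-1.18: |R|=0.1343
R=−1: 1+9/13x = −1+4/13x ⇒ -5/13x=2 ⇒ x=2/(-5/13)=-5.2000
Confirm numerically:
  x=-5.144: |R|=0.99166 <1
  x=-5.120: |R|=0.98805 <1
  x=-3.956: |R|=0.78421 <1
  x=-5.646: |R|=1.06267 >1
  x=-5.578: |R|=1.05352 >1
  x=-5.565: |R|=1.05176 >1
Stable set (-5.2000, 0).

z* = -5.2000.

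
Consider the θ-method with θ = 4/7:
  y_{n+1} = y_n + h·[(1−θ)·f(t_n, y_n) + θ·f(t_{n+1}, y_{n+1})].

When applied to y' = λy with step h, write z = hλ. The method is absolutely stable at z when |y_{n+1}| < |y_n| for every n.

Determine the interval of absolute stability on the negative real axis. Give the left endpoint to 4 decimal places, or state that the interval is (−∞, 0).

unbounded; (−∞, 0).

Set f=λy, z=hλ:
  y_{n+1} = y_n + z·[3/7·y_n + 4/7·y_{n+1}] ⇒ (1 − 4/7z)y_{n+1} = (1 + 3/7z)y_n
  R(z) = (1 + 3/7z)/(1 − 4/7z).

Need |R(x)|<1, x<0.
x=-0.73: |R|=0.4849
x=-2: |R|=0.0667
x=-10: |R|=0.4894
x=-100: |R|=0.7199
θ=4/7≥1/2 ⇒ |1+3/7x|<|1−4/7x| ∀x<0 ⇒ stable on all of ℝ⁻.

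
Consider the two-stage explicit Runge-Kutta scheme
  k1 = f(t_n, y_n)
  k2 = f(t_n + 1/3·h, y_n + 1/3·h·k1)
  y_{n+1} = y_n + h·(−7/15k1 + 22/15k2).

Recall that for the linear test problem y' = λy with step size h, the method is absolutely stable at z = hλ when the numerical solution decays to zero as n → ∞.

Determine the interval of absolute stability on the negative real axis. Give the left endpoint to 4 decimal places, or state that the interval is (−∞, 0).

z∈(-2.0455,0).

Test eqn y'=λy, z=hλ:
  k1=λy_n ⇒ h·k1=z·y_n;  k2=λ(1+1/3z)y_n ⇒ h·k2=z(1+1/3z)y_n
  y_{n+1}/y_n = 1 − 7/15z + 22/15z(1+1/3z) = 1 + z + 22/45z²
  so R(z) = 1 + z + 22/45z².

Solve |R(x)|<1 on ℝ⁻.
x=-0.65: |R|=0.5566
R=1: x+22/45x²=0 ⇒ x=−45/22=-2.0455; min R=1−1/(4·22/45)=0.4886>−1
Confirm numerically:
  x=-1.774: |R|=0.76457 <1
  x=-1.511: |R|=0.60519 <1
  x=-1.057: |R|=0.48921 <1
  x=-0.941: |R|=0.49190 <1
  x=-2.282: |R|=1.26390 >1
  x=-2.182: |R|=1.14566 >1
Stable set (-2.0455, 0).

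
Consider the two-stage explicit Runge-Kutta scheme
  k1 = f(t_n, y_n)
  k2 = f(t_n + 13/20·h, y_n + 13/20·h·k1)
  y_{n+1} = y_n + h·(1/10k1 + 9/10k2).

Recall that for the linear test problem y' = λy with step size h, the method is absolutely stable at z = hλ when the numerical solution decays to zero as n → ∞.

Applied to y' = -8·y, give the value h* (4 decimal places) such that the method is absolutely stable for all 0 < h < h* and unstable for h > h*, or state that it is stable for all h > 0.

Set f=λy, z=hλ:
  k1=λy_n ⇒ h·k1=z·y_n;  k2=λ(1+13/20z)y_n ⇒ h·k2=z(1+13/20z)y_n
  y_{n+1}/y_n = 1 + 1/10z + 9/10z(1+13/20z) = 1 + z + 117/200z²
  R(z) = 1 + z + 117/200z².

Find x<0 with |R(x)|<1.
x=-1.69: |R|=0.9808
R=1: x+117/200x²=0 ⇒ x=−200/117=-1.7094; min R=1−1/(4·117/200)=0.5726>−1
Confirm numerically:
  x=-1.447: |R|=0.77788 <1
  x=-1.306: |R|=0.69180 <1
  x=-0.943: |R|=0.57721 <1
  x=-0.903: |R|=0.57401 <1
  x=-2.120: |R|=1.50922 >1
  x=-2.039: |R|=1.39315 >1
Interval (-1.7094, 0).

(-1.7094,0); λ=-8 ⇒ h* = (200/117)/8 = 0.2137.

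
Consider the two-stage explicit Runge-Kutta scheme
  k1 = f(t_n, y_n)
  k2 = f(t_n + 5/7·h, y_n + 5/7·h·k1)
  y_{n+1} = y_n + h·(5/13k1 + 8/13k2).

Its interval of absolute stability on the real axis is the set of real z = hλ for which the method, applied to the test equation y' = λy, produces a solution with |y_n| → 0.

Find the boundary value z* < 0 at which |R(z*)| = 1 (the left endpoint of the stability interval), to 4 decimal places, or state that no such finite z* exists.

With y'=λy (z=hλ):
  k1=λy_n ⇒ h·k1=z·y_n;  k2=λ(1+5/7z)y_n ⇒ h·k2=z(1+5/7z)y_n
  y_{n+1}/y_n = 1 + 5/13z + 8/13z(1+5/7z) = 1 + z + 40/91z²
  R(z) = 1 + z + 40/91z².

Solve |R(x)|<1 on ℝ⁻.
x=-0.98: |R|=0.4422
R=1: x+40/91x²=0 ⇒ x=−91/40=-2.2750; min R=1−1/(4·40/91)=0.4313>−1
Confirm numerically:
  x=-2.132: |R|=0.86599 <1
  x=-1.526: |R|=0.49759 <1
  x=-1.209: |R|=0.43350 <1
  x=-2.772: |R|=1.60558 >1
  x=-2.689: |R|=1.48934 >1
Interval (-2.2750, 0).

left endpoint -2.2750.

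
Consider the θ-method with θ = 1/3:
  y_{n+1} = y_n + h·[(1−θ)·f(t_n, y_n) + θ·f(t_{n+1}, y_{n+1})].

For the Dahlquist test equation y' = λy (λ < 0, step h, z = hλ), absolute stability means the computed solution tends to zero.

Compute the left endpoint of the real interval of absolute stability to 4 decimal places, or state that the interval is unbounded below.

z* = -6.0000.

Set f=λy, z=hλ:
  y_{n+1} = y_n + z·[2/3·y_n + 1/3·y_{n+1}] ⇒ (1 − 1/3z)y_{n+1} = (1 + 2/3z)y_n
  R(z) = (1 + 2/3z)/(1 − 1/3z).

Solve |R(x)|<1 on ℝ⁻.
x=-0.8: |R|=0.3684
R=−1: 1+2/3x = −1+1/3x ⇒ -1/3x=2 ⇒ x=2/(-1/3)=-6.0000
Confirm numerically:
  x=-5.163: |R|=0.89746 <1
  x=-4.636: |R|=0.82137 <1
  x=-4.156: |R|=0.74231 <1
  x=-6.340: |R|=1.03640 >1
  x=-6.235: |R|=1.02545 >1
Interval (-6.0000, 0).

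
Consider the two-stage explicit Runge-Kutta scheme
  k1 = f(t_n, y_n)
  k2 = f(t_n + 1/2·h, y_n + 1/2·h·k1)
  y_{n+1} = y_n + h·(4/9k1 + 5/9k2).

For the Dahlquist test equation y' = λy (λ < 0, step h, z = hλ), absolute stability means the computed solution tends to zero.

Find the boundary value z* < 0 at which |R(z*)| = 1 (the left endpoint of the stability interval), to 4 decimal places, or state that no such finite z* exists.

Set f=λy, z=hλ:
  k1=λy_n ⇒ h·k1=z·y_n;  k2=λ(1+1/2z)y_n ⇒ h·k2=z(1+1/2z)y_n
  y_{n+1}/y_n = 1 + 4/9z + 5/9z(1+1/2z) = 1 + z + 5/18z²
  Hence R(z) = 1 + z + 5/18z².

Solve |R(x)|<1 on ℝ⁻.
x=-1.37: |R|=0.1514
R=1: x+5/18x²=0 ⇒ x=−18/5=-3.6000; min R=1−1/(4·5/18)=0.1000>−1
Confirm numerically:
  x=-3.396: |R|=0.80756 <1
  x=-3.268: |R|=0.69862 <1
  x=-3.191: |R|=0.63747 <1
  x=-2.614: |R|=0.28405 <1
  x=-3.935: |R|=1.36617 >1
  x=-3.740: |R|=1.14544 >1
Stable set (-3.6000, 0).

left endpoint -3.6000.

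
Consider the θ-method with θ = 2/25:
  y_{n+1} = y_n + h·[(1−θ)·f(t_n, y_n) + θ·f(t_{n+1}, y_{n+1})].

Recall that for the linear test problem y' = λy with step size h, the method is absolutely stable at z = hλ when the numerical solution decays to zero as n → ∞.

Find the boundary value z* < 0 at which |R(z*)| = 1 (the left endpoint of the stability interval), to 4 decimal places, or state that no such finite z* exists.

z* = -2.3810.

On y'=λy, z=hλ:
  y_{n+1} = y_n + z·[23/25·y_n + 2/25·y_{n+1}] ⇒ (1 − 2/25z)y_{n+1} = (1 + 23/25z)y_n
  R(z) = (1 + 23/25z)/(1 − 2/25z).

Solve |R(x)|<1 on ℝ⁻.
x=-0.99: |R|=0.0827
R=−1: 1+23/25x = −1+2/25x ⇒ -21/25x=2 ⇒ x=2/(-21/25)=-2.3810
Confirm numerically:
  x=-1.738: |R|=0.52585 <1
  x=-1.384: |R|=0.24604 <1
  x=-1.362: |R|=0.22818 <1
  x=-2.836: |R|=1.31155 >1
  x=-2.813: |R|=1.29625 >1
Interval (-2.3810, 0).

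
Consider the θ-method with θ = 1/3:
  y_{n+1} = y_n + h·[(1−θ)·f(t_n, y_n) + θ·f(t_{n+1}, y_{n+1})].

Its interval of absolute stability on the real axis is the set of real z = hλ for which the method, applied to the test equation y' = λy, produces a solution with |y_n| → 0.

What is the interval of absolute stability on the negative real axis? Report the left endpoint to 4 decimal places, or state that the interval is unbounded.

(-6.0000, 0).

Set f=λy, z=hλ:
  y_{n+1} = y_n + z·[2/3·y_n + 1/3·y_{n+1}] ⇒ (1 − 1/3z)y_{n+1} = (1 + 2/3z)y_n
  R(z) = (1 + 2/3z)/(1 − 1/3z).

Find x<0 with |R(x)|<1.
x=-1.28: |R|=0.1028
R=−1: 1+2/3x = −1+1/3x ⇒ -1/3x=2 ⇒ x=2/(-1/3)=-6.0000
Confirm numerically:
  x=-5.433: |R|=0.93276 <1
  x=-5.381: |R|=0.92614 <1
  x=-3.999: |R|=0.71410 <1
  x=-6.521: |R|=1.05472 >1
  x=-6.288: |R|=1.03101 >1
Interval (-6.0000, 0).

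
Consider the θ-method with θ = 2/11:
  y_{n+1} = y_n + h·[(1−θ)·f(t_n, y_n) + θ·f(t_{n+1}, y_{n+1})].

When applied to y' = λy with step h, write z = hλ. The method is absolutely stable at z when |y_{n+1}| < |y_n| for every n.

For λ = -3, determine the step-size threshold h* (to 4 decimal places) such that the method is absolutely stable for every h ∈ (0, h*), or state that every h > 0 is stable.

With y'=λy (z=hλ):
  y_{n+1} = y_n + z·[9/11·y_n + 2/11·y_{n+1}] ⇒ (1 − 2/11z)y_{n+1} = (1 + 9/11z)y_n
  ⇒ R(z) = (1 + 9/11z)/(1 − 2/11z).

Solve |R(x)|<1 on ℝ⁻.
x=-1.79: |R|=0.3505
R=−1: 1+9/11x = −1+2/11x ⇒ -7/11x=2 ⇒ x=2/(-7/11)=-3.1429
Confirm numerically:
  x=-2.647: |R|=0.78698 <1
  x=-2.453: |R|=0.69640 <1
  x=-1.933: |R|=0.43031 <1
  x=-3.695: |R|=1.21017 >1
  x=-3.392: |R|=1.09807 >1
  x=-3.320: |R|=1.07029 >1
Stable set (-3.1429, 0).

(-3.1429,0); λ=-3 ⇒ h* = (22/7)/3 = 1.0476.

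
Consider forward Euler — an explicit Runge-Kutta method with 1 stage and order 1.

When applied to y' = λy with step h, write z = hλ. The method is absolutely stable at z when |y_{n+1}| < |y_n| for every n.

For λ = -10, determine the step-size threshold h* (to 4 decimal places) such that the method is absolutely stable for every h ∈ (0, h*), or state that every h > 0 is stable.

On y'=λy, z=hλ:
  order 1, 1-stage ⇒ R(z)=1+z
  (e.g. R(-1.03)=-0.03000, |R|=0.03000)

Boundary: |R(x)|=1, x<0.
x=-1.03: |R|=0.0300
|R(-2.03)|=1.0300 |R(-1.87)|=0.8700 |R(-1.54)|=0.5400
Bisect:
  x_lo=-2.5148 |R|=1.5148  x_hi=-0.3916 |R|=0.6084
  mid=-1.45321 |R|=0.45321 →hi
  mid=-1.98402 |R|=0.98402 →hi
  mid=-2.24942 |R|=1.24942 →lo
  mid=-2.11672 |R|=1.11672 →lo
  mid=-2.05037 |R|=1.05037 →lo
  mid=-2.01719 |R|=1.01719 →lo
  mid=-2.00061 |R|=1.00061 →lo
  ...
  [-2.00009,-1.99996] ⇒ x*=-2.0000
Stable set (-2.0000, 0).

(-2.0000,0); λ=-10 ⇒ h* = 0.2000.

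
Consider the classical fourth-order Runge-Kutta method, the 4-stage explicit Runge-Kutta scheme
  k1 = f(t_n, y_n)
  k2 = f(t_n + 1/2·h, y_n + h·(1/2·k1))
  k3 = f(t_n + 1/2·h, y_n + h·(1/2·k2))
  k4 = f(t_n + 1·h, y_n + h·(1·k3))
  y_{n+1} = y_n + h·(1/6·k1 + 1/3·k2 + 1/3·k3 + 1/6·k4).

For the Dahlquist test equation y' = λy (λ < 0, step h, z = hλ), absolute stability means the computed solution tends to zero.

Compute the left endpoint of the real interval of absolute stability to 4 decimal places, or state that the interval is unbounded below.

z* = -2.7853.

With y'=λy (z=hλ):
  order 4, 4-stage ⇒ R(z)=1+z+z^2/2+z^3/6+z^4/24
  (e.g. R(-0.8)=0.45173, |R|=0.45173)

Boundary: |R(x)|=1, x<0.
x=-0.8: |R|=0.4517
|R(-2.85)|=1.1020 |R(-1.66)|=0.2718 |R(-0.77)|=0.4650
Bisect:
  x_lo=-3.3295 |R|=2.1822  x_hi=-0.0939 |R|=0.9104
  mid=-1.71173 |R|=0.27509 →hi
  mid=-2.52063 |R|=0.66898 →hi
  mid=-2.92508 |R|=1.23204 →lo
  mid=-2.72285 |R|=0.90987 →hi
  mid=-2.82397 |R|=1.05989 →lo
  mid=-2.77341 |R|=0.98223 →hi
  mid=-2.79869 |R|=1.02038 →lo
  mid=-2.78605 |R|=1.00114 →lo
  mid=-2.77973 |R|=0.99164 →hi
  mid=-2.78289 |R|=0.99638 →hi
  ...
  [-2.78546,-2.78526] ⇒ x*=-2.7853
Stable set (-2.7853, 0).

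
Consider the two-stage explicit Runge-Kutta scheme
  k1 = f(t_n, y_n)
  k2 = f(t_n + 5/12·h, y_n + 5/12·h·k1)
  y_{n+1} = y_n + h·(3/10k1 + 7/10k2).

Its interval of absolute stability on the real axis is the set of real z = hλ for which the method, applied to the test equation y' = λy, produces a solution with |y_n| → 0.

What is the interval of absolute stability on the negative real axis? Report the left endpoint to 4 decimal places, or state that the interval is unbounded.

(-3.4286, 0).

On y'=λy, z=hλ:
  k1=λy_n ⇒ h·k1=z·y_n;  k2=λ(1+5/12z)y_n ⇒ h·k2=z(1+5/12z)y_n
  y_{n+1}/y_n = 1 + 3/10z + 7/10z(1+5/12z) = 1 + z + 7/24z²
  R(z) = 1 + z + 7/24z².

Solve |R(x)|<1 on ℝ⁻.
x=-0.46: |R|=0.6017
R=1: x+7/24x²=0 ⇒ x=−24/7=-3.4286; min R=1−1/(4·7/24)=0.1429>−1
Confirm numerically:
  x=-3.143: |R|=0.73821 <1
  x=-1.770: |R|=0.14376 <1
  x=-1.564: |R|=0.14944 <1
  x=-1.539: |R|=0.15182 <1
  x=-3.896: |R|=1.53115 >1
  x=-3.624: |R|=1.20657 >1
  x=-3.585: |R|=1.16357 >1
Interval (-3.4286, 0).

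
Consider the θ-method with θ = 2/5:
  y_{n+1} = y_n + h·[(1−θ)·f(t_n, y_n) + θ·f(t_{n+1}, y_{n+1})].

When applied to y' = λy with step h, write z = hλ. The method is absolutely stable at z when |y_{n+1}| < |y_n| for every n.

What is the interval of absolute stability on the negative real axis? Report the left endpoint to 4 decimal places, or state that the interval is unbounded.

z∈(-10.0000,0).

On y'=λy, z=hλ:
  y_{n+1} = y_n + z·[3/5·y_n + 2/5·y_{n+1}] ⇒ (1 − 2/5z)y_{n+1} = (1 + 3/5z)y_n
  Hence R(z) = (1 + 3/5z)/(1 − 2/5z).

Boundary: |R(x)|=1, x<0.
x=-1.47: |R|=0.0743
R=−1: 1+3/5x = −1+2/5x ⇒ -1/5x=2 ⇒ x=2/(-1/5)=-10.0000
Confirm numerically:
  x=-6.104: |R|=0.77359 <1
  x=-5.784: |R|=0.74553 <1
  x=-4.393: |R|=0.59328 <1
  x=-10.329: |R|=1.01282 >1
  x=-10.262: |R|=1.01026 >1
Stable set (-10.0000, 0).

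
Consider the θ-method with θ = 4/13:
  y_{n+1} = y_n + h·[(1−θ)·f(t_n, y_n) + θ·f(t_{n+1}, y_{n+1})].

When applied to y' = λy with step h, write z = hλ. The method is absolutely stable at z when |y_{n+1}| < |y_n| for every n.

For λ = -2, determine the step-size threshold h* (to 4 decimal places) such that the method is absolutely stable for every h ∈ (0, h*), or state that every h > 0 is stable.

Test eqn y'=λy, z=hλ:
  y_{n+1} = y_n + z·[9/13·y_n + 4/13·y_{n+1}] ⇒ (1 − 4/13z)y_{n+1} = (1 + 9/13z)y_n
  Hence R(z) = (1 + 9/13z)/(1 − 4/13z).

Solve |R(x)|<1 on ℝ⁻.
x=-0.35: |R|=0.6840
R=−1: 1+9/13x = −1+4/13x ⇒ -5/13x=2 ⇒ x=2/(-5/13)=-5.2000
Confirm numerically:
  x=-4.235: |R|=0.83884 <1
  x=-3.190: |R|=0.60986 <1
  x=-2.718: |R|=0.48014 <1
  x=-5.488: |R|=1.04120 >1
  x=-5.312: |R|=1.01635 >1
Interval (-5.2000, 0).

(-5.2000,0); λ=-2 ⇒ h* = (26/5)/2 = 2.6000.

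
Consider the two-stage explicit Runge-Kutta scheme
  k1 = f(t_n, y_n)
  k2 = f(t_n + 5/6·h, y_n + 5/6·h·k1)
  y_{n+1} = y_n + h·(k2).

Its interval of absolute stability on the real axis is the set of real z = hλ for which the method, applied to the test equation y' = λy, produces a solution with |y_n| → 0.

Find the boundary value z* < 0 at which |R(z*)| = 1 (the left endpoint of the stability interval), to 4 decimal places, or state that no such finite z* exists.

On y'=λy, z=hλ:
  k1=λy_n ⇒ h·k1=z·y_n;  k2=λ(1+5/6z)y_n ⇒ h·k2=z(1+5/6z)y_n
  y_{n+1}/y_n = 1 + z(1+5/6z) = 1 + z + 5/6z²
  Hence R(z) = 1 + z + 5/6z².

Need |R(x)|<1, x<0.
x=-0.94: |R|=0.7963
R=1: x+5/6x²=0 ⇒ x=−6/5=-1.2000; min R=1−1/(4·5/6)=0.7000>−1
Confirm numerically:
  x=-1.096: |R|=0.90501 <1
  x=-0.992: |R|=0.82805 <1
  x=-0.984: |R|=0.82288 <1
  x=-0.518: |R|=0.70560 <1
  x=-1.426: |R|=1.26856 >1
  x=-1.276: |R|=1.08081 >1
So |R|<1 on (-1.2000, 0).

left endpoint -1.2000.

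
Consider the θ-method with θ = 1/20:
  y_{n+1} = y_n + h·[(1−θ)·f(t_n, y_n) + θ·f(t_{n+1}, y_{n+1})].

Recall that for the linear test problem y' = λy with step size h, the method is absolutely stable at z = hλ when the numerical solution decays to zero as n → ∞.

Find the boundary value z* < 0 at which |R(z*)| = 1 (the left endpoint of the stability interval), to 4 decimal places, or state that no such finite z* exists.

On y'=λy, z=hλ:
  y_{n+1} = y_n + z·[19/20·y_n + 1/20·y_{n+1}] ⇒ (1 − 1/20z)y_{n+1} = (1 + 19/20z)y_n
  R(z) = (1 + 19/20z)/(1 − 1/20z).

Need |R(x)|<1, x<0.
x=-1.16: |R|=0.0964
R=−1: 1+19/20x = −1+1/20x ⇒ -9/10x=2 ⇒ x=2/(-9/10)=-2.2222
Confirm numerically:
  x=-1.829: |R|=0.67575 <1
  x=-1.437: |R|=0.34067 <1
  x=-1.232: |R|=0.16051 <1
  x=-2.742: |R|=1.41140 >1
  x=-2.727: |R|=1.39979 >1
  x=-2.365: |R|=1.11491 >1
Interval (-2.2222, 0).

left endpoint -2.2222.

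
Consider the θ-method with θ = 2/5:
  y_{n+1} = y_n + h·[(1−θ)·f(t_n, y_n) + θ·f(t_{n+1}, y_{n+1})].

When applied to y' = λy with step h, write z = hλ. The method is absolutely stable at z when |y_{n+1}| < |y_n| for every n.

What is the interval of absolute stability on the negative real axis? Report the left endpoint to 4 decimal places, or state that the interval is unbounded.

On y'=λy, z=hλ:
  y_{n+1} = y_n + z·[3/5·y_n + 2/5·y_{n+1}] ⇒ (1 − 2/5z)y_{n+1} = (1 + 3/5z)y_n
  ⇒ R(z) = (1 + 3/5z)/(1 − 2/5z).

Need |R(x)|<1, x<0.
x=-1.12: |R|=0.2265
R=−1: 1+3/5x = −1+2/5x ⇒ -1/5x=2 ⇒ x=2/(-1/5)=-10.0000
Confirm numerically:
  x=-9.647: |R|=0.98547 <1
  x=-7.991: |R|=0.90425 <1
  x=-7.883: |R|=0.89805 <1
  x=-4.103: |R|=0.55346 <1
  x=-10.469: |R|=1.01808 >1
  x=-10.259: |R|=1.01015 >1
Stable set (-10.0000, 0).

(-10.0000, 0).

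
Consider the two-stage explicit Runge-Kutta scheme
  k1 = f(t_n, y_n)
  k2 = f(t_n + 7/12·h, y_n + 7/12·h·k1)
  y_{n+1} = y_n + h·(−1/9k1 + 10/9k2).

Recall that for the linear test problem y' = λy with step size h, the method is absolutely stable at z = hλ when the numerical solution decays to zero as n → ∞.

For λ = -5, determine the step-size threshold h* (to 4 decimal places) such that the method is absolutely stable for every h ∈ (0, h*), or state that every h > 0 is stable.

On y'=λy, z=hλ:
  k1=λy_n ⇒ h·k1=z·y_n;  k2=λ(1+7/12z)y_n ⇒ h·k2=z(1+7/12z)y_n
  y_{n+1}/y_n = 1 − 1/9z + 10/9z(1+7/12z) = 1 + z + 35/54z²
  Hence R(z) = 1 + z + 35/54z².

Solve |R(x)|<1 on ℝ⁻.
x=-0.82: |R|=0.6158
R=1: x+35/54x²=0 ⇒ x=−54/35=-1.5429; min R=1−1/(4·35/54)=0.6143>−1
Confirm numerically:
  x=-1.409: |R|=0.87776 <1
  x=-1.332: |R|=0.81796 <1
  x=-1.129: |R|=0.69716 <1
  x=-1.049: |R|=0.66422 <1
  x=-1.723: |R|=1.20118 >1
  x=-1.716: |R|=1.19257 >1
Interval (-1.5429, 0).

(-1.5429,0); λ=-5 ⇒ h* = (54/35)/5 = 0.3086.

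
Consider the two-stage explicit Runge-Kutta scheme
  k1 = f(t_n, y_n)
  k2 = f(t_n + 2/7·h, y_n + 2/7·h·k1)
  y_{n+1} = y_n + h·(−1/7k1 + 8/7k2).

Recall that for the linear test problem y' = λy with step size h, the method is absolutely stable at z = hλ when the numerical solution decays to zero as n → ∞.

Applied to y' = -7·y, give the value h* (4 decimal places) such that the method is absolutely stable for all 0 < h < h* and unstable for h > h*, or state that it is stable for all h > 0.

(-3.0625,0); λ=-7 ⇒ h* = (49/16)/7 = 0.4375.

On y'=λy, z=hλ:
  k1=λy_n ⇒ h·k1=z·y_n;  k2=λ(1+2/7z)y_n ⇒ h·k2=z(1+2/7z)y_n
  y_{n+1}/y_n = 1 − 1/7z + 8/7z(1+2/7z) = 1 + z + 16/49z²
  R(z) = 1 + z + 16/49z².

Solve |R(x)|<1 on ℝ⁻.
x=-1.51: |R|=0.2345
R=1: x+16/49x²=0 ⇒ x=−49/16=-3.0625; min R=1−1/(4·16/49)=0.2344>−1
Confirm numerically:
  x=-2.217: |R|=0.38793 <1
  x=-1.461: |R|=0.23599 <1
  x=-1.264: |R|=0.25770 <1
  x=-3.557: |R|=1.57435 >1
  x=-3.179: |R|=1.12093 >1
Stable set (-3.0625, 0).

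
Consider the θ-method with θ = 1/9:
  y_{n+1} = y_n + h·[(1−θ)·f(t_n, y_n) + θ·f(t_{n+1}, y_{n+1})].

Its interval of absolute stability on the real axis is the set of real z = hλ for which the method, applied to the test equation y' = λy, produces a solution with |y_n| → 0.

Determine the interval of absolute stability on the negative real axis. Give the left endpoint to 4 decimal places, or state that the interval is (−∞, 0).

(-2.5714, 0).

On y'=λy, z=hλ:
  y_{n+1} = y_n + z·[8/9·y_n + 1/9·y_{n+1}] ⇒ (1 − 1/9z)y_{n+1} = (1 + 8/9z)y_n
  ⇒ R(z) = (1 + 8/9z)/(1 − 1/9z).

Need |R(x)|<1, x<0.
x=-1.11: |R|=0.0119
R=−1: 1+8/9x = −1+1/9x ⇒ -7/9x=2 ⇒ x=2/(-7/9)=-2.5714
Confirm numerically:
  x=-2.402: |R|=0.89598 <1
  x=-2.134: |R|=0.72499 <1
  x=-1.415: |R|=0.22276 <1
  x=-1.267: |R|=0.11065 <1
  x=-2.904: |R|=1.19556 >1
  x=-2.870: |R|=1.17607 >1
  x=-2.821: |R|=1.14779 >1
Interval (-2.5714, 0).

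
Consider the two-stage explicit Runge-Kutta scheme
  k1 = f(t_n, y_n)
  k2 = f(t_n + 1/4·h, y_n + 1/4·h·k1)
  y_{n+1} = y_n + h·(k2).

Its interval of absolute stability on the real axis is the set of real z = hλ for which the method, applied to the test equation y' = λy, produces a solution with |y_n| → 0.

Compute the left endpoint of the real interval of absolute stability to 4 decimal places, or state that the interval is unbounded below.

z* = -4.0000.

With y'=λy (z=hλ):
  k1=λy_n ⇒ h·k1=z·y_n;  k2=λ(1+1/4z)y_n ⇒ h·k2=z(1+1/4z)y_n
  y_{n+1}/y_n = 1 + z(1+1/4z) = 1 + z + 1/4z²
  so R(z) = 1 + z + 1/4z².

Boundary: |R(x)|=1, x<0.
x=-0.96: |R|=0.2704
R=1: x+1/4x²=0 ⇒ x=−4=-4.0000; min R=1−1/(4·1/4)=0.0000>−1
Confirm numerically:
  x=-3.308: |R|=0.42772 <1
  x=-3.046: |R|=0.27353 <1
  x=-2.513: |R|=0.06579 <1
  x=-4.496: |R|=1.55750 >1
  x=-4.401: |R|=1.44120 >1
Interval (-4.0000, 0).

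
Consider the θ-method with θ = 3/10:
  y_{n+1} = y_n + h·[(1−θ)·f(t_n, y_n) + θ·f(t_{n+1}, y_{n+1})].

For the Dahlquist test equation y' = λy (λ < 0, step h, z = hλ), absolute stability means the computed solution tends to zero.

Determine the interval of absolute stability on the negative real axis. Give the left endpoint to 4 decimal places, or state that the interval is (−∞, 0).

z∈(-5.0000,0).

Test eqn y'=λy, z=hλ:
  y_{n+1} = y_n + z·[7/10·y_n + 3/10·y_{n+1}] ⇒ (1 − 3/10z)y_{n+1} = (1 + 7/10z)y_n
  ⇒ R(z) = (1 + 7/10z)/(1 − 3/10z).

Find x<0 with |R(x)|<1.
x=-0.32: |R|=0.7080
R=−1: 1+7/10x = −1+3/10x ⇒ -2/5x=2 ⇒ x=2/(-2/5)=-5.0000
Confirm numerically:
  x=-4.170: |R|=0.85251 <1
  x=-3.383: |R|=0.67899 <1
  x=-3.114: |R|=0.60997 <1
  x=-2.576: |R|=0.45307 <1
  x=-5.540: |R|=1.08114 >1
  x=-5.340: |R|=1.05227 >1
  x=-5.081: |R|=1.01284 >1
Stable set (-5.0000, 0).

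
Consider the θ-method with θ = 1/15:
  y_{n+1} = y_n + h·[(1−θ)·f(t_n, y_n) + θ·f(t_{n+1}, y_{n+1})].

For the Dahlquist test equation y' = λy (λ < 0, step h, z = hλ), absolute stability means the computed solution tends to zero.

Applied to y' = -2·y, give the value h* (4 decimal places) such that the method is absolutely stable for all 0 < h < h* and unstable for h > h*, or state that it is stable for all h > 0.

(-2.3077,0); λ=-2 ⇒ h* = (30/13)/2 = 1.1538.

With y'=λy (z=hλ):
  y_{n+1} = y_n + z·[14/15·y_n + 1/15·y_{n+1}] ⇒ (1 − 1/15z)y_{n+1} = (1 + 14/15z)y_n
  so R(z) = (1 + 14/15z)/(1 − 1/15z).

Need |R(x)|<1, x<0.
x=-0.58: |R|=0.4416
R=−1: 1+14/15x = −1+1/15x ⇒ -13/15x=2 ⇒ x=2/(-13/15)=-2.3077
Confirm numerically:
  x=-1.916: |R|=0.69898 <1
  x=-1.783: |R|=0.59358 <1
  x=-1.441: |R|=0.31470 <1
  x=-1.306: |R|=0.20140 <1
  x=-2.631: |R|=1.23839 >1
  x=-2.495: |R|=1.13918 >1
  x=-2.427: |R|=1.08900 >1
Interval (-2.3077, 0).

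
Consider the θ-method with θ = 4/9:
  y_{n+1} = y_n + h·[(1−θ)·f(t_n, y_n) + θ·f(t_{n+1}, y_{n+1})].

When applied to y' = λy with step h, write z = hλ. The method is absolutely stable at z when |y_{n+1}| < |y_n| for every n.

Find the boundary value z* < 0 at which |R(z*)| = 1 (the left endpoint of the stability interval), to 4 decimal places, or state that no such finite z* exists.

With y'=λy (z=hλ):
  y_{n+1} = y_n + z·[5/9·y_n + 4/9·y_{n+1}] ⇒ (1 − 4/9z)y_{n+1} = (1 + 5/9z)y_n
  Hence R(z) = (1 + 5/9z)/(1 − 4/9z).

Boundary: |R(x)|=1, x<0.
x=-0.33: |R|=0.7122
R=−1: 1+5/9x = −1+4/9x ⇒ -1/9x=2 ⇒ x=2/(-1/9)=-18.0000
Confirm numerically:
  x=-12.342: |R|=0.90306 <1
  x=-10.272: |R|=0.84571 <1
  x=-10.092: |R|=0.83982 <1
  x=-18.396: |R|=1.00480 >1
  x=-18.223: |R|=1.00272 >1
  x=-18.038: |R|=1.00047 >1
So |R|<1 on (-18.0000, 0).

z* = -18.0000.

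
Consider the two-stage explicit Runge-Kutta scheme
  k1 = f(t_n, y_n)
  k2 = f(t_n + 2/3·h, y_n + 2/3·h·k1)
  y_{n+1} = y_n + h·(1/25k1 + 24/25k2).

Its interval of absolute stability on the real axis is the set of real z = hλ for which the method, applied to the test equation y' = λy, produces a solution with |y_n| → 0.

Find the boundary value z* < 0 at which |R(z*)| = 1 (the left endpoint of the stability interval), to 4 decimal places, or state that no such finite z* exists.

Set f=λy, z=hλ:
  k1=λy_n ⇒ h·k1=z·y_n;  k2=λ(1+2/3z)y_n ⇒ h·k2=z(1+2/3z)y_n
  y_{n+1}/y_n = 1 + 1/25z + 24/25z(1+2/3z) = 1 + z + 16/25z²
  Hence R(z) = 1 + z + 16/25z².

Need |R(x)|<1, x<0.
x=-1.33: |R|=0.8021
R=1: x+16/25x²=0 ⇒ x=−25/16=-1.5625; min R=1−1/(4·16/25)=0.6094>−1
Confirm numerically:
  x=-1.243: |R|=0.74583 <1
  x=-1.157: |R|=0.69974 <1
  x=-0.849: |R|=0.61231 <1
  x=-1.968: |R|=1.51074 >1
  x=-1.964: |R|=1.50467 >1
  x=-1.609: |R|=1.04788 >1
So |R|<1 on (-1.5625, 0).

z* = -1.5625.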